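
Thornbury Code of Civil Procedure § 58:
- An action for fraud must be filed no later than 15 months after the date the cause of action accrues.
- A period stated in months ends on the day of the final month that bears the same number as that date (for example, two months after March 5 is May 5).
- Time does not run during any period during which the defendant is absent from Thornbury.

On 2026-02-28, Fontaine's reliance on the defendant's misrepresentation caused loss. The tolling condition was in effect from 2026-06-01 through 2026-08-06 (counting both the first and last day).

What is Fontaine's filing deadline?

August 3, 2027

15 months after 2026-02-28 is May 28, 2027.
From June 1, 2026 through August 6, 2026 inclusive is 67 days; tolling adds 67 days: May 28, 2027 + 67 days = August 3, 2027.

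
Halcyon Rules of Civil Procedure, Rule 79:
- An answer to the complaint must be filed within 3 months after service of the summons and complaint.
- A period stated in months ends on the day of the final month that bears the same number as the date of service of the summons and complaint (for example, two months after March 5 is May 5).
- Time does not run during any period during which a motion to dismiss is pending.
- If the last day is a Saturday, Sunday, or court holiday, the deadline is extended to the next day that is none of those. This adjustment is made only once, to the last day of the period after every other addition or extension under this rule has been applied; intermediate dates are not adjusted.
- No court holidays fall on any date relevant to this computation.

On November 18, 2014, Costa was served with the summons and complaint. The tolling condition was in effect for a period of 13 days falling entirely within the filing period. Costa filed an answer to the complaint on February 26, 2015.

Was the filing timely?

Yes

3 months after November 18, 2014 is February 18, 2015.
Tolling adds 13 days: February 18, 2015 + 13 days = March 3, 2015.
March 3, 2015 is a Tuesday and not a court holiday, so no extension applies.
The deadline is March 3, 2015; the filing on February 26, 2015 is on or before that date.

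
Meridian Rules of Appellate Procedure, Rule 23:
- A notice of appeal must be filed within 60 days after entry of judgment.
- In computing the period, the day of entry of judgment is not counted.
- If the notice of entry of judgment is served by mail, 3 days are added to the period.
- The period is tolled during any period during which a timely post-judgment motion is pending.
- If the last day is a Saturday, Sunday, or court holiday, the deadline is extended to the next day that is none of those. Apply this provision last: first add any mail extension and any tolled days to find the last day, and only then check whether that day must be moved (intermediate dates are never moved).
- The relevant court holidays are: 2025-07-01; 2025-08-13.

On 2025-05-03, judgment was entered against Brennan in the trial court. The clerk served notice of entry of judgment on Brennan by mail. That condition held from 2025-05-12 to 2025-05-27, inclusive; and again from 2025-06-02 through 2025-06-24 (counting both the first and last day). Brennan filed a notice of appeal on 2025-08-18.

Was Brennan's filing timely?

No

60 days after 2025-05-03 is July 2, 2025.
Service was by mail, adding 3 days: July 2, 2025 + 3 days = July 5, 2025.
From May 12, 2025 through May 27, 2025 inclusive is 16 days; tolling adds 16 days: July 5, 2025 + 16 days = July 21, 2025.
From June 2, 2025 through June 24, 2025 inclusive is 23 days; tolling adds 23 days: July 21, 2025 + 23 days = August 13, 2025.
August 13, 2025 is a listed holiday. The next qualifying day is August 14, 2025.
The deadline is August 14, 2025; the filing on August 18, 2025 is after that date.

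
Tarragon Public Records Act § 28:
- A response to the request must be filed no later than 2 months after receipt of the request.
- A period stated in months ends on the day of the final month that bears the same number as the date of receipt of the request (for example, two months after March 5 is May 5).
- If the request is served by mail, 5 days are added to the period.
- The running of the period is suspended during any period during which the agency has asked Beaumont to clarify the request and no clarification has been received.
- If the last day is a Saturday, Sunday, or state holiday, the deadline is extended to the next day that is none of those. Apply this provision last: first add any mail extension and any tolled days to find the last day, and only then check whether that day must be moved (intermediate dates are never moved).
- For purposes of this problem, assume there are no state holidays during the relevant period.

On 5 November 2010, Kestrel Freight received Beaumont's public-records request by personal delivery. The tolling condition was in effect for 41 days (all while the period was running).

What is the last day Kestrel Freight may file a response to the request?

February 15, 2011

2 months after 5 November 2010 is January 5, 2011.
Service was not by mail, so no mail extension applies.
Tolling adds 41 days: January 5, 2011 + 41 days = February 15, 2011.
February 15, 2011 is a Tuesday and not a state holiday, so no extension applies.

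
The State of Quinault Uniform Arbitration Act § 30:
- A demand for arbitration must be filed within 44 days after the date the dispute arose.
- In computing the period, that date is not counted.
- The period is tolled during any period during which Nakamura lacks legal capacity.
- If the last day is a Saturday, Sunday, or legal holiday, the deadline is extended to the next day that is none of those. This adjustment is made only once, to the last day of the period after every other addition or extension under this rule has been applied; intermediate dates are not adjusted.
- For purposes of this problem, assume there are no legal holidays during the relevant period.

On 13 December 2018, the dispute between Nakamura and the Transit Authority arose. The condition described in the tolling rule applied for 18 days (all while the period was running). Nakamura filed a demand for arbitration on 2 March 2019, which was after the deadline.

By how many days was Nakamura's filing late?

17 days

44 days after 13 December 2018 is January 26, 2019.
Tolling adds 18 days: January 26, 2019 + 18 days = February 13, 2019.
February 13, 2019 is a Wednesday and not a legal holiday, so no extension applies.
The deadline is February 13, 2019; from February 13, 2019 to March 2, 2019 is 17 days.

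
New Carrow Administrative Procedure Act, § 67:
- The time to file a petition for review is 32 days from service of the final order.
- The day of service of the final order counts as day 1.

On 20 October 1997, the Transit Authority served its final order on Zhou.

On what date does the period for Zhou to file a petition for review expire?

Counting 20 October 1997 as day 1, day 32 is November 20, 1997.

November 20, 1997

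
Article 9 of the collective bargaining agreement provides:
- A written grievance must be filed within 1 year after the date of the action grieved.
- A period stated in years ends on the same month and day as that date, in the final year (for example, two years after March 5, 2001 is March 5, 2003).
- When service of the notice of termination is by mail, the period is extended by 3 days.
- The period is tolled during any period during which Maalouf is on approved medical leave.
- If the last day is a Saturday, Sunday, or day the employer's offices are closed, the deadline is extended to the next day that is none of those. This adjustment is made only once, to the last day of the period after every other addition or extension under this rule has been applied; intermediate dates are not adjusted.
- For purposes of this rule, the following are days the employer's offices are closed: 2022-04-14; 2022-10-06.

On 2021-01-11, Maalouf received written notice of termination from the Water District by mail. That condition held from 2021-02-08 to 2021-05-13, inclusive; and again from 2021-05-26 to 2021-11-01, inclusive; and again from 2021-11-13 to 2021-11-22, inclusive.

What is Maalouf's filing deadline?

1 year after 2021-01-11 is January 11, 2022.
Service was by mail, adding 3 days: January 11, 2022 + 3 days = January 14, 2022.
From February 8, 2021 through May 13, 2021 inclusive is 95 days; tolling adds 95 days: January 14, 2022 + 95 days = April 19, 2022.
From May 26, 2021 through November 1, 2021 inclusive is 160 days; tolling adds 160 days: April 19, 2022 + 160 days = September 26, 2022.
From November 13, 2021 through November 22, 2021 inclusive is 10 days; tolling adds 10 days: September 26, 2022 + 10 days = October 6, 2022.
October 6, 2022 is a listed holiday. The next qualifying day is October 7, 2022.

October 7, 2022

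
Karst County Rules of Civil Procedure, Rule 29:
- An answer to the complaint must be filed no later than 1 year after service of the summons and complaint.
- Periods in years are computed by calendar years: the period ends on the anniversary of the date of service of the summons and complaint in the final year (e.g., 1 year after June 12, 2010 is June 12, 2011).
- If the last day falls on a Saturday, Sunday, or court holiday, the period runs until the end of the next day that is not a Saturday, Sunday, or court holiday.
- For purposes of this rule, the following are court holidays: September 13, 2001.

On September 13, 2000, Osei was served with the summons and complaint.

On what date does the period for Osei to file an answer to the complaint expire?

1 year after September 13, 2000 is September 13, 2001.
September 13, 2001 is a listed holiday. The next qualifying day is September 14, 2001.

September 14, 2001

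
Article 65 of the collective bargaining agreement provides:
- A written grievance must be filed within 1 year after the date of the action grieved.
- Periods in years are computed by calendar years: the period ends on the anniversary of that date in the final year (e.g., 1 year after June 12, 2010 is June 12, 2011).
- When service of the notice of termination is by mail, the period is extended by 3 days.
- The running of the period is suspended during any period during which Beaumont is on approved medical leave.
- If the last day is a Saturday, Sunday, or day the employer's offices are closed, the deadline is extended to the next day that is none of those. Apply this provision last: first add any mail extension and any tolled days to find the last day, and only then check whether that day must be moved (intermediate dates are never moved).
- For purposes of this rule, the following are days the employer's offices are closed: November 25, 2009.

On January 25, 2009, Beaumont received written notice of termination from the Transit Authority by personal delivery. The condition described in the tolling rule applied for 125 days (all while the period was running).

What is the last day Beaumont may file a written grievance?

1 year after January 25, 2009 is January 25, 2010.
Service was not by mail, so no mail extension applies.
Tolling adds 125 days: January 25, 2010 + 125 days = May 30, 2010.
May 30, 2010 is Sunday. The next qualifying day is May 31, 2010.

May 31, 2010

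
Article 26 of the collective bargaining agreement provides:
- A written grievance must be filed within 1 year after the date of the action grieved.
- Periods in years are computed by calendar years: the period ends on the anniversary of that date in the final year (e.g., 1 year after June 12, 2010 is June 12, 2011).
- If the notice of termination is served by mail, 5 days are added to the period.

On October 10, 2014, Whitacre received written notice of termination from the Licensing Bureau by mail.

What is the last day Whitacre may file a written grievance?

October 15, 2015

1 year after October 10, 2014 is October 10, 2015.
Service was by mail, adding 5 days: October 10, 2015 + 5 days = October 15, 2015.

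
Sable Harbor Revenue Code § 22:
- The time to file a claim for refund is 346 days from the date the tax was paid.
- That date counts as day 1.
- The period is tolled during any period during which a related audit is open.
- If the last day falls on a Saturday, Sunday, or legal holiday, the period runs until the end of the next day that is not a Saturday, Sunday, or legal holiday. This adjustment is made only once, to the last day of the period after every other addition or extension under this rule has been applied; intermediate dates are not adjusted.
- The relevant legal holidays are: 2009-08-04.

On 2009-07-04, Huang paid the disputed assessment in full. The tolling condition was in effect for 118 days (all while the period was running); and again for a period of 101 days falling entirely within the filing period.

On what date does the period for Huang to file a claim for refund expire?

Counting 2009-07-04 as day 1, day 346 is June 14, 2010.
Tolling adds 118 days: June 14, 2010 + 118 days = October 10, 2010.
Tolling adds 101 days: October 10, 2010 + 101 days = January 19, 2011.
January 19, 2011 is a Wednesday and not a legal holiday, so no extension applies.

January 19, 2011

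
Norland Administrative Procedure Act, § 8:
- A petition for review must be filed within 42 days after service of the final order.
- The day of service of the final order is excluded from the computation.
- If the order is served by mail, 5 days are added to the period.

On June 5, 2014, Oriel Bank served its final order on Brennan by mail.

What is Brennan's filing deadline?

42 days after June 5, 2014 is July 17, 2014.
Service was by mail, adding 5 days: July 17, 2014 + 5 days = July 22, 2014.

July 22, 2014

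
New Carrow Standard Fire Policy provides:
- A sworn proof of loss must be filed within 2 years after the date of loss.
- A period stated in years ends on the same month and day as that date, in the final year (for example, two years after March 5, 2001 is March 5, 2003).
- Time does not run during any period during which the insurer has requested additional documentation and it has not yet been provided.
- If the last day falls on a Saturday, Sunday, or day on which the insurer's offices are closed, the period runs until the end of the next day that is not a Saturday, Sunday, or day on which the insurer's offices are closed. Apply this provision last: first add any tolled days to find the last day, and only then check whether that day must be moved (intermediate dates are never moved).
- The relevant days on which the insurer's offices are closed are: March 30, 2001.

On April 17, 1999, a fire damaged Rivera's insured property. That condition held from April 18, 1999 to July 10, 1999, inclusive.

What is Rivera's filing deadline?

2 years after April 17, 1999 is April 17, 2001.
From April 18, 1999 through July 10, 1999 inclusive is 84 days; tolling adds 84 days: April 17, 2001 + 84 days = July 10, 2001.
July 10, 2001 is a Tuesday and not a day on which the insurer's offices are closed, so no extension applies.

July 10, 2001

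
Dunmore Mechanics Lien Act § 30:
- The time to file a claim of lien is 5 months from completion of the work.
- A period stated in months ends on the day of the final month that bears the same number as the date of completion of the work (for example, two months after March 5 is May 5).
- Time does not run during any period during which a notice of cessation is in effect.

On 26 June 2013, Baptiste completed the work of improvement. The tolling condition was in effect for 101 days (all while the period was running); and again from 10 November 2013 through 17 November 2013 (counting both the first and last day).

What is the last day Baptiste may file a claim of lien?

5 months after 26 June 2013 is November 26, 2013.
Tolling adds 101 days: November 26, 2013 + 101 days = March 7, 2014.
From November 10, 2013 through November 17, 2013 inclusive is 8 days; tolling adds 8 days: March 7, 2014 + 8 days = March 15, 2014.

March 15, 2014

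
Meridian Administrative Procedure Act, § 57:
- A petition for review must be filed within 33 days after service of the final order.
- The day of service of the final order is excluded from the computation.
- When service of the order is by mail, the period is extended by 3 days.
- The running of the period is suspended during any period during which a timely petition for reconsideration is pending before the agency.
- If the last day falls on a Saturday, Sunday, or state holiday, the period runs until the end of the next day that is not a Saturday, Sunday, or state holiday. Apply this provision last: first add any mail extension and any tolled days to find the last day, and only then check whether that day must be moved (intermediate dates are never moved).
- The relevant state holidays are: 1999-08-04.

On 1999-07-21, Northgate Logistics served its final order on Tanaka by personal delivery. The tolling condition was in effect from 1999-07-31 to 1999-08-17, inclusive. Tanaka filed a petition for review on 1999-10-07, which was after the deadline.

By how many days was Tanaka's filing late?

33 days after 1999-07-21 is August 23, 1999.
Service was not by mail, so no mail extension applies.
From July 31, 1999 through August 17, 1999 inclusive is 18 days; tolling adds 18 days: August 23, 1999 + 18 days = September 10, 1999.
September 10, 1999 is a Friday and not a state holiday, so no extension applies.
The deadline is September 10, 1999; from September 10, 1999 to October 7, 1999 is 27 days.

27 days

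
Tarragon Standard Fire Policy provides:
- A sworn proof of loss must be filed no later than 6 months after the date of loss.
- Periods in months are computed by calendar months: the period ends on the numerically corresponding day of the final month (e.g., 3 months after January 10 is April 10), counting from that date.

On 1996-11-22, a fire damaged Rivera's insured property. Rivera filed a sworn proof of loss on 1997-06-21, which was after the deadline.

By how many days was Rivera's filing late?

30 days

6 months after 1996-11-22 is May 22, 1997.
The deadline is May 22, 1997; from May 22, 1997 to June 21, 1997 is 30 days.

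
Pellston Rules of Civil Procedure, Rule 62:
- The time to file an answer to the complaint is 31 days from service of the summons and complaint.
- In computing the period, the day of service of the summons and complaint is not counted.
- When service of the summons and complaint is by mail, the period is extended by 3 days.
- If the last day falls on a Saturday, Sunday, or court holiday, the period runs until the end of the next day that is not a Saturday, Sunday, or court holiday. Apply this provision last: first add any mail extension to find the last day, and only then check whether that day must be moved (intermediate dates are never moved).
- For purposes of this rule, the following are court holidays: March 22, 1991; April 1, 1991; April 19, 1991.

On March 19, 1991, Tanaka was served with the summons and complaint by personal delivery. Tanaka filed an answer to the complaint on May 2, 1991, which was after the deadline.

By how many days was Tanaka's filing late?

10 days

31 days after March 19, 1991 is April 19, 1991.
Service was not by mail, so no mail extension applies.
April 19, 1991 is a listed holiday; April 20, 1991 is Saturday; April 21, 1991 is Sunday. The next qualifying day is April 22, 1991.
The deadline is April 22, 1991; from April 22, 1991 to May 2, 1991 is 10 days.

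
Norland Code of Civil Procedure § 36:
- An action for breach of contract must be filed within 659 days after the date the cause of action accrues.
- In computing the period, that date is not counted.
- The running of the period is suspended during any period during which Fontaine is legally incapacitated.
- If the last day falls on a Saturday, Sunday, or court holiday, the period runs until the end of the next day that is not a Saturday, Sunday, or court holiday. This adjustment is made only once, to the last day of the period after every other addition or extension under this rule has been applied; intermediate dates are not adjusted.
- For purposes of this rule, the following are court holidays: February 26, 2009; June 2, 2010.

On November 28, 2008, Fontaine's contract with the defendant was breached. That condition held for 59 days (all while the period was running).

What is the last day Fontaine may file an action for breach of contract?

659 days after November 28, 2008 is September 18, 2010.
Tolling adds 59 days: September 18, 2010 + 59 days = November 16, 2010.
November 16, 2010 is a Tuesday and not a court holiday, so no extension applies.

November 16, 2010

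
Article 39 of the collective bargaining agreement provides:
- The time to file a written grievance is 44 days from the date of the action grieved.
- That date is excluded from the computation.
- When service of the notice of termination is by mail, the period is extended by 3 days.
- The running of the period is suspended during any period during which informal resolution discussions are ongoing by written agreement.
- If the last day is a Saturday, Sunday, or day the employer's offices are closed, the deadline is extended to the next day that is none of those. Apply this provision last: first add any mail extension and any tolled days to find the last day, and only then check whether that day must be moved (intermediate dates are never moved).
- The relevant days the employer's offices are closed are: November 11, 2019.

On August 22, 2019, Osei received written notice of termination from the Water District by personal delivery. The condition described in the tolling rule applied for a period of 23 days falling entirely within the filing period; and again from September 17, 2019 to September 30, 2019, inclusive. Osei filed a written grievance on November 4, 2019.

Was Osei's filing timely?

Yes

44 days after August 22, 2019 is October 5, 2019.
Service was not by mail, so no mail extension applies.
Tolling adds 23 days: October 5, 2019 + 23 days = October 28, 2019.
From September 17, 2019 through September 30, 2019 inclusive is 14 days; tolling adds 14 days: October 28, 2019 + 14 days = November 11, 2019.
November 11, 2019 is a listed holiday. The next qualifying day is November 12, 2019.
The deadline is November 12, 2019; the filing on November 4, 2019 is on or before that date.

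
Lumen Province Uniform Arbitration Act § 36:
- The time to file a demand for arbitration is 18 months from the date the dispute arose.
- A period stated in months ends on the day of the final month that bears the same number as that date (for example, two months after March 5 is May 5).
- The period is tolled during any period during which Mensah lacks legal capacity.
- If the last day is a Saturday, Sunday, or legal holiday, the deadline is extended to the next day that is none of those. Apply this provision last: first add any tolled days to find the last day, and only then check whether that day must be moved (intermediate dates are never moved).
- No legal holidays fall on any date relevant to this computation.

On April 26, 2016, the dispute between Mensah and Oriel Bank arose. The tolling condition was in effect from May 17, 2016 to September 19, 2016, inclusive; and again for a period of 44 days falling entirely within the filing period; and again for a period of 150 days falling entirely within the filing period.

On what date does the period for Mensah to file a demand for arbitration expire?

September 11, 2018

18 months after April 26, 2016 is October 26, 2017.
From May 17, 2016 through September 19, 2016 inclusive is 126 days; tolling adds 126 days: October 26, 2017 + 126 days = March 1, 2018.
Tolling adds 44 days: March 1, 2018 + 44 days = April 14, 2018.
Tolling adds 150 days: April 14, 2018 + 150 days = September 11, 2018.
September 11, 2018 is a Tuesday and not a legal holiday, so no extension applies.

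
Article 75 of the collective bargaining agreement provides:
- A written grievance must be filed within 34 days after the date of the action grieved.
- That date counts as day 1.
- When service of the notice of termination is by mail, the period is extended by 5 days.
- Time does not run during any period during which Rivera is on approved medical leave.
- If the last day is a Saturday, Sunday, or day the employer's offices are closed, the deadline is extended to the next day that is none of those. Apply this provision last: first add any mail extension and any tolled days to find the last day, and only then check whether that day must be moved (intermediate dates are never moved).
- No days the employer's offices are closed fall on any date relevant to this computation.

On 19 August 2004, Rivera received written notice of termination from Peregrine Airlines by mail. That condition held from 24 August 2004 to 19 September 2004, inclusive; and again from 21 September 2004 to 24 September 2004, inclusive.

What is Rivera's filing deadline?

October 27, 2004

Counting 19 August 2004 as day 1, day 34 is September 21, 2004.
Service was by mail, adding 5 days: September 21, 2004 + 5 days = September 26, 2004.
From August 24, 2004 through September 19, 2004 inclusive is 27 days; tolling adds 27 days: September 26, 2004 + 27 days = October 23, 2004.
From September 21, 2004 through September 24, 2004 inclusive is 4 days; tolling adds 4 days: October 23, 2004 + 4 days = October 27, 2004.
October 27, 2004 is a Wednesday and not a day the employer's offices are closed, so no extension applies.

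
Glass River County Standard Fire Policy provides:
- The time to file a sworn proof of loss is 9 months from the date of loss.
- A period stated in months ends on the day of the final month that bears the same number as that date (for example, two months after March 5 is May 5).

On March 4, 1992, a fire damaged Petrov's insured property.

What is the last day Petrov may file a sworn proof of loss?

December 4, 1992

9 months after March 4, 1992 is December 4, 1992.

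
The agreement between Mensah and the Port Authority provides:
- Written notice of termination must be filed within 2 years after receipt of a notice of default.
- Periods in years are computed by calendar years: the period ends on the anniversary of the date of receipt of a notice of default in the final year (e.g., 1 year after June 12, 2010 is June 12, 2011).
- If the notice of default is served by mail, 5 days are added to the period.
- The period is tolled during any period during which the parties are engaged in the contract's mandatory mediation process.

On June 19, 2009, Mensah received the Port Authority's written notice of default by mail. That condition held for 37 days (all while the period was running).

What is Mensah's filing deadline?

July 31, 2011

2 years after June 19, 2009 is June 19, 2011.
Service was by mail, adding 5 days: June 19, 2011 + 5 days = June 24, 2011.
Tolling adds 37 days: June 24, 2011 + 37 days = July 31, 2011.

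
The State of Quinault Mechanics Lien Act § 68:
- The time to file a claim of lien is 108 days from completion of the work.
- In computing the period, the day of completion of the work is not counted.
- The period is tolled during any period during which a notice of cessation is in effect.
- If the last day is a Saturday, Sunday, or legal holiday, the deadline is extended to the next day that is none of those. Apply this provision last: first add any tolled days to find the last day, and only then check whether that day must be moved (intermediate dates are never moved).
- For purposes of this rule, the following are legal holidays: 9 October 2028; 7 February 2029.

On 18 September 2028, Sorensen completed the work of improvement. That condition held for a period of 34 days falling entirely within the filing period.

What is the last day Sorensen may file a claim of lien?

108 days after 18 September 2028 is January 4, 2029.
Tolling adds 34 days: January 4, 2029 + 34 days = February 7, 2029.
February 7, 2029 is a listed holiday. The next qualifying day is February 8, 2029.

February 8, 2029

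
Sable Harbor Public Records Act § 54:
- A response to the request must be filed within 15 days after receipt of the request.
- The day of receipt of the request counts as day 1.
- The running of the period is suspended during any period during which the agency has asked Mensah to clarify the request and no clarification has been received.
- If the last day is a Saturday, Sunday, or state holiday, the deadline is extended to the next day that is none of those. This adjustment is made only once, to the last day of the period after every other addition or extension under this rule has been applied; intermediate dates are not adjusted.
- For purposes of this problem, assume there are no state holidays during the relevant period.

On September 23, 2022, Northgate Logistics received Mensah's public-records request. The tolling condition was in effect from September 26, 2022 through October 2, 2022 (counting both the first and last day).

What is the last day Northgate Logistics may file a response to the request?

October 14, 2022

Counting September 23, 2022 as day 1, day 15 is October 7, 2022.
From September 26, 2022 through October 2, 2022 inclusive is 7 days; tolling adds 7 days: October 7, 2022 + 7 days = October 14, 2022.
October 14, 2022 is a Friday and not a state holiday, so no extension applies.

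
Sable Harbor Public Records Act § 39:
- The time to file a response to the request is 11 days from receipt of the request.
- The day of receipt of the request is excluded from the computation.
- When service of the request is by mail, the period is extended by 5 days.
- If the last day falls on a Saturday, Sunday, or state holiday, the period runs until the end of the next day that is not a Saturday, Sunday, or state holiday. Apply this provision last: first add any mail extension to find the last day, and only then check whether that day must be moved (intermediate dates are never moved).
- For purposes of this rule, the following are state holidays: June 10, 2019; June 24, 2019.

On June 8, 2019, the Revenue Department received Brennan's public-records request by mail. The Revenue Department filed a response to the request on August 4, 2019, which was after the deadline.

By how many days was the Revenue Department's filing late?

11 days after June 8, 2019 is June 19, 2019.
Service was by mail, adding 5 days: June 19, 2019 + 5 days = June 24, 2019.
June 24, 2019 is a listed holiday. The next qualifying day is June 25, 2019.
The deadline is June 25, 2019; from June 25, 2019 to August 4, 2019 is 40 days.

40 days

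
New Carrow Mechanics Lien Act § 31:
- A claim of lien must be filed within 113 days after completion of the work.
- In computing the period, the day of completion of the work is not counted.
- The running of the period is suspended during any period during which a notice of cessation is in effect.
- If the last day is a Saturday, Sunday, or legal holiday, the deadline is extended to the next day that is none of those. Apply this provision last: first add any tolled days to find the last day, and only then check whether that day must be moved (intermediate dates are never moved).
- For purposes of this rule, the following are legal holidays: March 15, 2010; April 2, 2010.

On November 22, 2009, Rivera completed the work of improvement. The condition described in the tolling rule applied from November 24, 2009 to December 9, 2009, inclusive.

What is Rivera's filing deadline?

113 days after November 22, 2009 is March 15, 2010.
From November 24, 2009 through December 9, 2009 inclusive is 16 days; tolling adds 16 days: March 15, 2010 + 16 days = March 31, 2010.
March 31, 2010 is a Wednesday and not a legal holiday, so no extension applies.

March 31, 2010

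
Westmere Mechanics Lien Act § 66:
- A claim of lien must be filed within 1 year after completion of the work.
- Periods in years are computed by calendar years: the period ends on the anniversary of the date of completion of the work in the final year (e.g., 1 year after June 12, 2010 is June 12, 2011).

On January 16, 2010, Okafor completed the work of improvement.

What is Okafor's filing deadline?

January 16, 2011

1 year after January 16, 2010 is January 16, 2011.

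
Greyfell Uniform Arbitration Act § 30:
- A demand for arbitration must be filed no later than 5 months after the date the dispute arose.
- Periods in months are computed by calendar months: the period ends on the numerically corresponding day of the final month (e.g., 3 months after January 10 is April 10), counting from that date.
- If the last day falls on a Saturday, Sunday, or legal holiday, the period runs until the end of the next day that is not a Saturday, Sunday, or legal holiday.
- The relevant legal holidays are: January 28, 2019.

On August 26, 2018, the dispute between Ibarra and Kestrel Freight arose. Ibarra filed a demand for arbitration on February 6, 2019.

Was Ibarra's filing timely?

5 months after August 26, 2018 is January 26, 2019.
January 26, 2019 is Saturday; January 27, 2019 is Sunday; January 28, 2019 is a listed holiday. The next qualifying day is January 29, 2019.
The deadline is January 29, 2019; the filing on February 6, 2019 is after that date.

No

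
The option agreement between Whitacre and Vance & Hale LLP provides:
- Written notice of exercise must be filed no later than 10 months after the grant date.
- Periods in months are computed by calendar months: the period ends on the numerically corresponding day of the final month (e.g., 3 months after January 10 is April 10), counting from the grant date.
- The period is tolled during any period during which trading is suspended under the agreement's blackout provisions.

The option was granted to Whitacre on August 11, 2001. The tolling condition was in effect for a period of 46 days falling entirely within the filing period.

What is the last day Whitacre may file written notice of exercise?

July 27, 2002

10 months after August 11, 2001 is June 11, 2002.
Tolling adds 46 days: June 11, 2002 + 46 days = July 27, 2002.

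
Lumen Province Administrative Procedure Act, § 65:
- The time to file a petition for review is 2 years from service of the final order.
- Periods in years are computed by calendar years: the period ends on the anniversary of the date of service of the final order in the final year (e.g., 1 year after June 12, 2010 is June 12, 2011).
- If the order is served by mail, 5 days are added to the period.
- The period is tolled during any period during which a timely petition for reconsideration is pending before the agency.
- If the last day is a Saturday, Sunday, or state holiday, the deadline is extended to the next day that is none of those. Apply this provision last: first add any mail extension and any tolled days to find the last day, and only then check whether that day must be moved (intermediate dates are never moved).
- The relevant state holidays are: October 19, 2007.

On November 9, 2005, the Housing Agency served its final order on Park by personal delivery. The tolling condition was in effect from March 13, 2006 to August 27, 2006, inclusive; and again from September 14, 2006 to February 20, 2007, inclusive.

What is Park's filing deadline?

October 2, 2008

2 years after November 9, 2005 is November 9, 2007.
Service was not by mail, so no mail extension applies.
From March 13, 2006 through August 27, 2006 inclusive is 168 days; tolling adds 168 days: November 9, 2007 + 168 days = April 25, 2008.
From September 14, 2006 through February 20, 2007 inclusive is 160 days; tolling adds 160 days: April 25, 2008 + 160 days = October 2, 2008.
October 2, 2008 is a Thursday and not a state holiday, so no extension applies.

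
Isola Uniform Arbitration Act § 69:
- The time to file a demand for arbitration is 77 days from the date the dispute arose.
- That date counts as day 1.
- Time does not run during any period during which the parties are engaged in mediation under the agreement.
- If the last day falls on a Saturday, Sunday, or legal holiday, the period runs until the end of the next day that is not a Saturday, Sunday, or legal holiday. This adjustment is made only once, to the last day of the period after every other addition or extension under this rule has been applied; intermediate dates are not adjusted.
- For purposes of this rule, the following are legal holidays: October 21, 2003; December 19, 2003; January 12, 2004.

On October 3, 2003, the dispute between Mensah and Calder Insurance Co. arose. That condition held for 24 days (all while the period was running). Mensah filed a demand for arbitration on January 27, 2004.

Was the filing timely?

Counting October 3, 2003 as day 1, day 77 is December 18, 2003.
Tolling adds 24 days: December 18, 2003 + 24 days = January 11, 2004.
January 11, 2004 is Sunday; January 12, 2004 is a listed holiday. The next qualifying day is January 13, 2004.
The deadline is January 13, 2004; the filing on January 27, 2004 is after that date.

No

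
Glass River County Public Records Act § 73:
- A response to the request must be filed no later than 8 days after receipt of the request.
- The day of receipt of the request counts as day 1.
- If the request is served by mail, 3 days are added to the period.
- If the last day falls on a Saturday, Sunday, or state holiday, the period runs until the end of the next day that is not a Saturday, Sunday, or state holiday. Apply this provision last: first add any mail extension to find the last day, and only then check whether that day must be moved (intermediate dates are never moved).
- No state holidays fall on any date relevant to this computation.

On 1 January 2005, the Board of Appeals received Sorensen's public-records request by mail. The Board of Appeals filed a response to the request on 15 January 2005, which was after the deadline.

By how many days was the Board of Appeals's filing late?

4 days

Counting 1 January 2005 as day 1, day 8 is January 8, 2005.
Service was by mail, adding 3 days: January 8, 2005 + 3 days = January 11, 2005.
January 11, 2005 is a Tuesday and not a state holiday, so no extension applies.
The deadline is January 11, 2005; from January 11, 2005 to January 15, 2005 is 4 days.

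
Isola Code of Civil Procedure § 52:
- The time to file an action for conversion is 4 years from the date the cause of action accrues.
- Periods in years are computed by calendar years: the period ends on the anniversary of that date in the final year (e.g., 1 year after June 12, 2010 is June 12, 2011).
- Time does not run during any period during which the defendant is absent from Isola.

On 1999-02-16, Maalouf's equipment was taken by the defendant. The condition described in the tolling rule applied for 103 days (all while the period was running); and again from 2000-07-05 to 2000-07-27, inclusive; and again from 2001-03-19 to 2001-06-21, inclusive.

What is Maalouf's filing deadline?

4 years after 1999-02-16 is February 16, 2003.
Tolling adds 103 days: February 16, 2003 + 103 days = May 30, 2003.
From July 5, 2000 through July 27, 2000 inclusive is 23 days; tolling adds 23 days: May 30, 2003 + 23 days = June 22, 2003.
From March 19, 2001 through June 21, 2001 inclusive is 95 days; tolling adds 95 days: June 22, 2003 + 95 days = September 25, 2003.

September 25, 2003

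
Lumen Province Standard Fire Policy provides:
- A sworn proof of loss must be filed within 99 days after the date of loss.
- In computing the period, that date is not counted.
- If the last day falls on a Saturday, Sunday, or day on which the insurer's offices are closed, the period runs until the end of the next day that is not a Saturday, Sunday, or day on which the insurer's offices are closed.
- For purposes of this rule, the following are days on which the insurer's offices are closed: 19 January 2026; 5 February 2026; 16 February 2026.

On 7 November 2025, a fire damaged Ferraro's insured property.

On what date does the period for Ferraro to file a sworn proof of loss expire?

February 17, 2026

99 days after 7 November 2025 is February 14, 2026.
February 14, 2026 is Saturday; February 15, 2026 is Sunday; February 16, 2026 is a listed holiday. The next qualifying day is February 17, 2026.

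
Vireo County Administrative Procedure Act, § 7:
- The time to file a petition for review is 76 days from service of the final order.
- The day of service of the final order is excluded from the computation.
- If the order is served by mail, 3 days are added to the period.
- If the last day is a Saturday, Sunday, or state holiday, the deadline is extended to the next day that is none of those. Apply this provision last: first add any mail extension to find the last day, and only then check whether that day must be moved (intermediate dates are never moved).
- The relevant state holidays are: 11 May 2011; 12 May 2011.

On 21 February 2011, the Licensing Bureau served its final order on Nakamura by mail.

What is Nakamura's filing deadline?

May 13, 2011

76 days after 21 February 2011 is May 8, 2011.
Service was by mail, adding 3 days: May 8, 2011 + 3 days = May 11, 2011.
May 11, 2011 is a listed holiday; May 12, 2011 is a listed holiday. The next qualifying day is May 13, 2011.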